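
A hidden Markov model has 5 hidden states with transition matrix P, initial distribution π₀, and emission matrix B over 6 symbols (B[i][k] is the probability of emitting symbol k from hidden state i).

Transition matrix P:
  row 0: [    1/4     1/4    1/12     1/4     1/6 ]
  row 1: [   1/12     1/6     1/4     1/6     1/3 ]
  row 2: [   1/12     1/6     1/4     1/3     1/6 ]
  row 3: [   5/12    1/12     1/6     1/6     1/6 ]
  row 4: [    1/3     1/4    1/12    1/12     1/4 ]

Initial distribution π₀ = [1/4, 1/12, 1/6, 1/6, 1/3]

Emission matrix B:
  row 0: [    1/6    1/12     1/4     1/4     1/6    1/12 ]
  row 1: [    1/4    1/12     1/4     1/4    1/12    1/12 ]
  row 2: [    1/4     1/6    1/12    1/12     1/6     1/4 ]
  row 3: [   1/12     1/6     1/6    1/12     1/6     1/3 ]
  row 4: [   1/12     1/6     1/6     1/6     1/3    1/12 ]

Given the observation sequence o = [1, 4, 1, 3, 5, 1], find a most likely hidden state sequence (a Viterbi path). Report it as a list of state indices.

t=0: δ = [2.083e-02, 6.944e-03, 2.778e-02, 2.778e-02, 5.556e-02]  (obs o_0=1)
t=1: δ = [3.086e-03, 1.157e-03, 1.157e-03, 1.543e-03, 4.630e-03]  ψ = [4, 4, 2, 2, 4]  (obs o_1=4)
t=2: δ = [1.286e-04, 9.645e-05, 6.430e-05, 1.286e-04, 1.929e-04]  ψ = [4, 4, 4, 0, 4]  (obs o_2=1)
t=3: δ = [1.608e-05, 1.206e-05, 2.009e-06, 2.679e-06, 8.038e-06]  ψ = [4, 4, 1, 0, 4]  (obs o_3=3)
t=4: δ = [3.349e-07, 3.349e-07, 7.535e-07, 1.340e-06, 3.349e-07]  ψ = [0, 0, 1, 0, 1]  (obs o_4=5)
t=5: δ = [4.651e-08, 1.047e-08, 3.721e-08, 4.186e-08, 3.721e-08]  ψ = [3, 2, 3, 2, 3]  (obs o_5=1)
backtrack: best end state = 0; path = [4, 4, 4, 0, 3, 0]

path = [4, 4, 4, 0, 3, 0]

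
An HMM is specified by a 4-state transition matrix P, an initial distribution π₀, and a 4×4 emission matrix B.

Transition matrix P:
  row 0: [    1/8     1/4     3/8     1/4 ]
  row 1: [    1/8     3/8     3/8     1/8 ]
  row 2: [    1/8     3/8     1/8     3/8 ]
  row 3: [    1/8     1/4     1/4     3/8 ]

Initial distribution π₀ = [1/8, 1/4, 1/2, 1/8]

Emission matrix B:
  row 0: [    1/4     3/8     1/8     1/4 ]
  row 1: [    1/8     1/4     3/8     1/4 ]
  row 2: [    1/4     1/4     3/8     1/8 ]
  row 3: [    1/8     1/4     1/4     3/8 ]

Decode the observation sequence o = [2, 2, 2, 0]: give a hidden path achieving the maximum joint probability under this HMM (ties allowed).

t=0: δ = [1.562e-02, 9.375e-02, 1.875e-01, 3.125e-02]  (obs o_0=2)
t=1: δ = [2.930e-03, 2.637e-02, 1.318e-02, 1.758e-02]  ψ = [2, 2, 1, 2]  (obs o_1=2)
t=2: δ = [4.120e-04, 3.708e-03, 3.708e-03, 1.648e-03]  ψ = [1, 1, 1, 3]  (obs o_2=2)
t=3: δ = [1.159e-04, 1.738e-04, 3.476e-04, 1.738e-04]  ψ = [1, 1, 1, 2]  (obs o_3=0)
backtrack: best end state = 2; path = [2, 1, 1, 2]

path = [2, 1, 1, 2]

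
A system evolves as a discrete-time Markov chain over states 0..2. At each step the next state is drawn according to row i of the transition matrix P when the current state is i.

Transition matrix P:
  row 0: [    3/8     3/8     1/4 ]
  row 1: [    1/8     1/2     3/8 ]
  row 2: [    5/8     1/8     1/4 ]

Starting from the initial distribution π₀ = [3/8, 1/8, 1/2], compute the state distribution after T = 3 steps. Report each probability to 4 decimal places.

t=0: π = [0.3750, 0.1250, 0.5000]
t=1: π = [0.4688, 0.2656, 0.2656]
t=2: π = [0.3750, 0.3418, 0.2832]
t=3: π = [0.3604, 0.3469, 0.2927]

π = [0.3604, 0.3469, 0.2927]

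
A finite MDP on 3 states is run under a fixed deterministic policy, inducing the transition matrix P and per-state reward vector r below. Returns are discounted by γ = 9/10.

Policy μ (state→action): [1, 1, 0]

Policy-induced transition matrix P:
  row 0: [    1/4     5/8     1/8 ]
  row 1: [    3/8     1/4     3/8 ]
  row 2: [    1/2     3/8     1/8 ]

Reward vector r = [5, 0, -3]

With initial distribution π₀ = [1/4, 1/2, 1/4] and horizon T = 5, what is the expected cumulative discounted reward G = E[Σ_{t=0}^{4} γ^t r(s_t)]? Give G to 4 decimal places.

t=0: π = [0.2500, 0.5000, 0.2500], E[r] = 0.5000, γ^t·E[r] = 0.500000, running G = 0.500000
t=1: π = [0.3750, 0.3750, 0.2500], E[r] = 1.1250, γ^t·E[r] = 1.012500, running G = 1.512500
t=2: π = [0.3594, 0.4219, 0.2188], E[r] = 1.1406, γ^t·E[r] = 0.923906, running G = 2.436406
t=3: π = [0.3574, 0.4121, 0.2305], E[r] = 1.0957, γ^t·E[r] = 0.798768, running G = 3.235174
t=4: π = [0.3591, 0.4128, 0.2280], E[r] = 1.1116, γ^t·E[r] = 0.729303, running G = 3.964476

G = 3.9645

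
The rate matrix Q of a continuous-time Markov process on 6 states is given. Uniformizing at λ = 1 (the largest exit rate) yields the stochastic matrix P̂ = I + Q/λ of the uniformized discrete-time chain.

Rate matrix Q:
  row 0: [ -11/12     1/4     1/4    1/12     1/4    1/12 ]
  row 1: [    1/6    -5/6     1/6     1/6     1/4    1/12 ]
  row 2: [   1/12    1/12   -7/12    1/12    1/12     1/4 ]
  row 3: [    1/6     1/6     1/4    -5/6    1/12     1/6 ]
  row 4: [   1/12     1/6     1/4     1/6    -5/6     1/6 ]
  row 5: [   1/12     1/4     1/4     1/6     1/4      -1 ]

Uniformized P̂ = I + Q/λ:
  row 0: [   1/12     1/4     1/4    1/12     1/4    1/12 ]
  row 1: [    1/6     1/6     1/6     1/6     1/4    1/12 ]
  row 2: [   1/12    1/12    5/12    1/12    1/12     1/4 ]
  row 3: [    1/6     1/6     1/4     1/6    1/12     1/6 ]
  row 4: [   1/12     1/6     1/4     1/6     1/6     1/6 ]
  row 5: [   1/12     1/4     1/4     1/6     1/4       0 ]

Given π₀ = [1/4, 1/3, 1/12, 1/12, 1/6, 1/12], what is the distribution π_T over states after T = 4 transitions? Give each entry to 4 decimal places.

π = [0.1083, 0.1641, 0.2832, 0.1341, 0.1667, 0.1436]

t=0: π = [0.2500, 0.3333, 0.0833, 0.0833, 0.1667, 0.0833]
t=1: π = [0.1181, 0.1875, 0.2361, 0.1389, 0.2083, 0.1111]
t=2: π = [0.1105, 0.1661, 0.2737, 0.1372, 0.1701, 0.1424]
t=3: π = [0.1086, 0.1649, 0.2818, 0.1346, 0.1673, 0.1427]
t=4: π = [0.1083, 0.1641, 0.2832, 0.1341, 0.1667, 0.1436]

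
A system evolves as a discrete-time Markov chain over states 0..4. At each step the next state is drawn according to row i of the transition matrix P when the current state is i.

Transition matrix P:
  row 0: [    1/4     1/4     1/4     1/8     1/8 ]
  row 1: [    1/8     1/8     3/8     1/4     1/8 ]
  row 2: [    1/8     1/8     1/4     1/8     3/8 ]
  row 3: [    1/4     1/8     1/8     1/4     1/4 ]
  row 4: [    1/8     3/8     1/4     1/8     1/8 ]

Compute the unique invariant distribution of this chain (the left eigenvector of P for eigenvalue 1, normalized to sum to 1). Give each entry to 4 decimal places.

Balance equations π_j = Σ_i π_i·P[i][j]:
  π_0 = 1/4·π_0 + 1/8·π_1 + 1/8·π_2 + 1/4·π_3 + 1/8·π_4
  π_1 = 1/4·π_0 + 1/8·π_1 + 1/8·π_2 + 1/8·π_3 + 3/8·π_4
  π_2 = 1/4·π_0 + 3/8·π_1 + 1/4·π_2 + 1/8·π_3 + 1/4·π_4
  π_3 = 1/8·π_0 + 1/4·π_1 + 1/8·π_2 + 1/4·π_3 + 1/8·π_4
  normalize: π_0 + π_1 + π_2 + π_3 + π_4 = 1
Solving the linear system gives exactly π = [345/2062, 409/2062, 1045/4124, 353/2062, 865/4124].

π = [0.1673, 0.1984, 0.2534, 0.1712, 0.2097]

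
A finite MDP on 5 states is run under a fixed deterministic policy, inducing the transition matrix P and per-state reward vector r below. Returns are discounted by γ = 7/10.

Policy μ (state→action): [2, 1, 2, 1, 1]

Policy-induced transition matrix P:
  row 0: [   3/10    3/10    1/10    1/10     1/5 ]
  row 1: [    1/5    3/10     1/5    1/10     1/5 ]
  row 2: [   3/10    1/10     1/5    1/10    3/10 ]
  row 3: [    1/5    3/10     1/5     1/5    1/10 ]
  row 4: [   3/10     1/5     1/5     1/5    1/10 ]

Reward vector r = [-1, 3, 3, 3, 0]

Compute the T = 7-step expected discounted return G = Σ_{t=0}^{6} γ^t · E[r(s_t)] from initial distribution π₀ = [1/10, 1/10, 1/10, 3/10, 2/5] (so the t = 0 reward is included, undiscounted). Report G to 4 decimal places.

G = 4.3757

t=0: π = [0.1000, 0.1000, 0.1000, 0.3000, 0.4000], E[r] = 1.4000, γ^t·E[r] = 1.400000, running G = 1.400000
t=1: π = [0.2600, 0.2400, 0.1900, 0.1700, 0.1400], E[r] = 1.5400, γ^t·E[r] = 1.078000, running G = 2.478000
t=2: π = [0.2590, 0.2480, 0.1740, 0.1310, 0.1880], E[r] = 1.4000, γ^t·E[r] = 0.686000, running G = 3.164000
t=3: π = [0.2621, 0.2464, 0.1741, 0.1319, 0.1855], E[r] = 1.3951, γ^t·E[r] = 0.478519, running G = 3.642519
t=4: π = [0.2622, 0.2466, 0.1738, 0.1317, 0.1857], E[r] = 1.3943, γ^t·E[r] = 0.334774, running G = 3.977293
t=5: π = [0.2622, 0.2467, 0.1738, 0.1317, 0.1856], E[r] = 1.3944, γ^t·E[r] = 0.234363, running G = 4.211656
t=6: π = [0.2622, 0.2467, 0.1738, 0.1317, 0.1856], E[r] = 1.3944, γ^t·E[r] = 0.164055, running G = 4.375711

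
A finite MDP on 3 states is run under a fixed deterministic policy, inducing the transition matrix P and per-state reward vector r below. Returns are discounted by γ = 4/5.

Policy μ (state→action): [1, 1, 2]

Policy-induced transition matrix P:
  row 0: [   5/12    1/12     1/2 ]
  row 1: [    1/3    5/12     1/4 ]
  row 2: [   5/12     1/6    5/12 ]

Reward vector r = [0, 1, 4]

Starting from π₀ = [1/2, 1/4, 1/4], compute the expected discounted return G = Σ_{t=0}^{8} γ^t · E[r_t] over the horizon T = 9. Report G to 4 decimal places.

t=0: π = [0.5000, 0.2500, 0.2500], E[r] = 1.2500, γ^t·E[r] = 1.250000, running G = 1.250000
t=1: π = [0.3958, 0.1875, 0.4167], E[r] = 1.8542, γ^t·E[r] = 1.483333, running G = 2.733333
t=2: π = [0.4010, 0.1806, 0.4184], E[r] = 1.8542, γ^t·E[r] = 1.186667, running G = 3.920000
t=3: π = [0.4016, 0.1784, 0.4200], E[r] = 1.8584, γ^t·E[r] = 0.951481, running G = 4.871481
t=4: π = [0.4018, 0.1778, 0.4204], E[r] = 1.8594, γ^t·E[r] = 0.761615, running G = 5.633096
t=5: π = [0.4019, 0.1776, 0.4205], E[r] = 1.8597, γ^t·E[r] = 0.609387, running G = 6.242484
t=6: π = [0.4019, 0.1776, 0.4205], E[r] = 1.8598, γ^t·E[r] = 0.487531, running G = 6.730014
t=7: π = [0.4019, 0.1776, 0.4206], E[r] = 1.8598, γ^t·E[r] = 0.390029, running G = 7.120044
t=8: π = [0.4019, 0.1776, 0.4206], E[r] = 1.8598, γ^t·E[r] = 0.312024, running G = 7.432068

G = 7.4321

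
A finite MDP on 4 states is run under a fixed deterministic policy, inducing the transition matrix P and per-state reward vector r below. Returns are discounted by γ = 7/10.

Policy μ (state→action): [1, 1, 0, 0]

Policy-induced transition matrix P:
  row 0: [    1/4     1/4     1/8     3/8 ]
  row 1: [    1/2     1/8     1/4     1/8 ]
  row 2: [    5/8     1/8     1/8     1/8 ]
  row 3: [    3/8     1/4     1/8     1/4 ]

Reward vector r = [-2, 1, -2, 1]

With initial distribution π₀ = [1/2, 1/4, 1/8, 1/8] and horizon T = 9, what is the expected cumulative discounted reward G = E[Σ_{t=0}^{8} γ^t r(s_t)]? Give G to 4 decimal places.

G = -2.2248

t=0: π = [0.5000, 0.2500, 0.1250, 0.1250], E[r] = -0.8750, γ^t·E[r] = -0.875000, running G = -0.875000
t=1: π = [0.3750, 0.2031, 0.1563, 0.2656], E[r] = -0.5938, γ^t·E[r] = -0.415625, running G = -1.290625
t=2: π = [0.3926, 0.2051, 0.1504, 0.2520], E[r] = -0.6289, γ^t·E[r] = -0.308164, running G = -1.598789
t=3: π = [0.3892, 0.2056, 0.1506, 0.2546], E[r] = -0.6194, γ^t·E[r] = -0.212449, running G = -1.811238
t=4: π = [0.3897, 0.2055, 0.1507, 0.2541], E[r] = -0.6212, γ^t·E[r] = -0.149154, running G = -1.960392
t=5: π = [0.3896, 0.2055, 0.1507, 0.2542], E[r] = -0.6210, γ^t·E[r] = -0.104369, running G = -2.064761
t=6: π = [0.3897, 0.2055, 0.1507, 0.2542], E[r] = -0.6210, γ^t·E[r] = -0.073061, running G = -2.137822
t=7: π = [0.3896, 0.2055, 0.1507, 0.2542], E[r] = -0.6210, γ^t·E[r] = -0.051142, running G = -2.188964
t=8: π = [0.3896, 0.2055, 0.1507, 0.2542], E[r] = -0.6210, γ^t·E[r] = -0.035800, running G = -2.224764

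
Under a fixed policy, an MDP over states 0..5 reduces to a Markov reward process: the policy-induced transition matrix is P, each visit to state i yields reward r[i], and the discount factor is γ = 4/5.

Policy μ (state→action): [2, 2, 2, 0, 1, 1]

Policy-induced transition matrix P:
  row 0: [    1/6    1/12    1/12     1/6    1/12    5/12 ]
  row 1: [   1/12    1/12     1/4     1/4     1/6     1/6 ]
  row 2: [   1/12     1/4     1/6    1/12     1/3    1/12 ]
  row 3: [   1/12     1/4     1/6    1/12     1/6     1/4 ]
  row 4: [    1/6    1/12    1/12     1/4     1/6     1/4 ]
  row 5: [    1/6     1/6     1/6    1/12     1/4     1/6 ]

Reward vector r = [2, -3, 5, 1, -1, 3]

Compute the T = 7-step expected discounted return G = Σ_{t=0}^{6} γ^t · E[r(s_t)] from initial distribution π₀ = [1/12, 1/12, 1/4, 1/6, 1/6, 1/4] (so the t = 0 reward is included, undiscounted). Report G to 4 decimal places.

t=0: π = [0.0833, 0.0833, 0.2500, 0.1667, 0.1667, 0.2500], E[r] = 1.9167, γ^t·E[r] = 1.916667, running G = 1.916667
t=1: π = [0.1250, 0.1736, 0.1528, 0.1319, 0.2222, 0.1944], E[r] = 0.9861, γ^t·E[r] = 0.788889, running G = 2.705556
t=2: π = [0.1285, 0.1470, 0.1522, 0.1597, 0.1979, 0.2147], E[r] = 1.1829, γ^t·E[r] = 0.757037, running G = 3.462593
t=3: π = [0.1284, 0.1532, 0.1517, 0.1515, 0.1992, 0.2159], E[r] = 1.1558, γ^t·E[r] = 0.591778, running G = 4.054370
t=4: π = [0.1286, 0.1519, 0.1521, 0.1528, 0.1992, 0.2154], E[r] = 1.1619, γ^t·E[r] = 0.475923, running G = 4.530293
t=5: π = [0.1286, 0.1521, 0.1520, 0.1526, 0.1992, 0.2155], E[r] = 1.1607, γ^t·E[r] = 0.380330, running G = 4.910623
t=6: π = [0.1286, 0.1521, 0.1520, 0.1526, 0.1992, 0.2155], E[r] = 1.1609, γ^t·E[r] = 0.304335, running G = 5.214958

G = 5.2150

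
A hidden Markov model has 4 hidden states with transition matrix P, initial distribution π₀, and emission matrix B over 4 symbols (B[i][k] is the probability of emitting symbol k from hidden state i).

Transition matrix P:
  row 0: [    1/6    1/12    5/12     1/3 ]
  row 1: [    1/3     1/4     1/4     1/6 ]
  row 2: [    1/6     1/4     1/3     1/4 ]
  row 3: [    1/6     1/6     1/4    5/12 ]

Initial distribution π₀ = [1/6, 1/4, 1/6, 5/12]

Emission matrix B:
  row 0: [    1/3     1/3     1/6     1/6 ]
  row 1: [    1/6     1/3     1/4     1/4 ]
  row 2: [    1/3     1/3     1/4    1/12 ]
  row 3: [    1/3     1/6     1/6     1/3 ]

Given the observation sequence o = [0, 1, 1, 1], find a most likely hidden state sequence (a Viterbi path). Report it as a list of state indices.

path = [3, 2, 2, 2]

t=0: δ = [5.556e-02, 4.167e-02, 5.556e-02, 1.389e-01]  (obs o_0=0)
t=1: δ = [7.716e-03, 7.716e-03, 1.157e-02, 9.645e-03]  ψ = [3, 3, 3, 3]  (obs o_1=1)
t=2: δ = [8.573e-04, 9.645e-04, 1.286e-03, 6.698e-04]  ψ = [1, 2, 2, 3]  (obs o_2=1)
t=3: δ = [1.072e-04, 1.072e-04, 1.429e-04, 5.358e-05]  ψ = [1, 2, 2, 2]  (obs o_3=1)
backtrack: best end state = 2; path = [3, 2, 2, 2]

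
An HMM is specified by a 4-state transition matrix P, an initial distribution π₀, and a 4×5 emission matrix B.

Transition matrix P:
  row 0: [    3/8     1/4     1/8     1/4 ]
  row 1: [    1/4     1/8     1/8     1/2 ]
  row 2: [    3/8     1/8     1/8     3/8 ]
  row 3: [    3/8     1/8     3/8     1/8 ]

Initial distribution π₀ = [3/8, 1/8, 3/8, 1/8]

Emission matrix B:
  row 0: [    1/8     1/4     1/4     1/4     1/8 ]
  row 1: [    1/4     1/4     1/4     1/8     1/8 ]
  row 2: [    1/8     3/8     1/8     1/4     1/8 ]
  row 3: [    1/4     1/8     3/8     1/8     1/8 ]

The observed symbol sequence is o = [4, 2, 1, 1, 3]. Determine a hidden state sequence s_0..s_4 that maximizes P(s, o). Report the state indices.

path = [2, 3, 2, 0, 0]

t=0: δ = [4.688e-02, 1.562e-02, 4.688e-02, 1.562e-02]  (obs o_0=4)
t=1: δ = [4.395e-03, 2.930e-03, 7.324e-04, 6.592e-03]  ψ = [0, 0, 0, 2]  (obs o_1=2)
t=2: δ = [6.180e-04, 2.747e-04, 9.270e-04, 1.831e-04]  ψ = [3, 0, 3, 1]  (obs o_2=1)
t=3: δ = [8.690e-05, 3.862e-05, 4.345e-05, 4.345e-05]  ψ = [2, 0, 2, 2]  (obs o_3=1)
t=4: δ = [8.147e-06, 2.716e-06, 4.074e-06, 2.716e-06]  ψ = [0, 0, 3, 0]  (obs o_4=3)
backtrack: best end state = 0; path = [2, 3, 2, 0, 0]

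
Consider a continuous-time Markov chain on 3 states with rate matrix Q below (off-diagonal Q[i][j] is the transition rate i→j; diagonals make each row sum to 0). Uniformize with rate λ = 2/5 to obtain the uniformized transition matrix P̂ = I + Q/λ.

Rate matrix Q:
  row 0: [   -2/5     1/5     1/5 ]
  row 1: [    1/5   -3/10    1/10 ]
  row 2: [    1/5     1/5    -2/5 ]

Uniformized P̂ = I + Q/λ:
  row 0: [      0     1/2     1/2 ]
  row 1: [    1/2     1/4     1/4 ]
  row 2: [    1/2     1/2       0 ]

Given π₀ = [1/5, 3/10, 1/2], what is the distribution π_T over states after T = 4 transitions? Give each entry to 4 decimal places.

t=0: π = [0.2000, 0.3000, 0.5000]
t=1: π = [0.4000, 0.4250, 0.1750]
t=2: π = [0.3000, 0.3938, 0.3063]
t=3: π = [0.3500, 0.4016, 0.2484]
t=4: π = [0.3250, 0.3996, 0.2754]

π = [0.3250, 0.3996, 0.2754]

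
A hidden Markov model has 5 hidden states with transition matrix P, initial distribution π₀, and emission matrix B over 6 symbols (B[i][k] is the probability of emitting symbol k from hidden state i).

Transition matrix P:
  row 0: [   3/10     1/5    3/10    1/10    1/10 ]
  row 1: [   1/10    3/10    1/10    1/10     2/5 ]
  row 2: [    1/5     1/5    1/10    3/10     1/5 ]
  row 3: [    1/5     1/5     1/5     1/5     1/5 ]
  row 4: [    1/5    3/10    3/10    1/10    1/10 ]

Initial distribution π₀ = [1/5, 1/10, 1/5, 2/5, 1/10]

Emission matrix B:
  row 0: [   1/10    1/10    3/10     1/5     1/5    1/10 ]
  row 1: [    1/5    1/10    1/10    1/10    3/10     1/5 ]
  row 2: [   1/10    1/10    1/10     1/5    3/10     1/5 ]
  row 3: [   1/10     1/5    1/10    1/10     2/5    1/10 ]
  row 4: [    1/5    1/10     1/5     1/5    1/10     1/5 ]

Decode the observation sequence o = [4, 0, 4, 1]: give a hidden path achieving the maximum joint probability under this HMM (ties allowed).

t=0: δ = [4.000e-02, 3.000e-02, 6.000e-02, 1.600e-01, 1.000e-02]  (obs o_0=4)
t=1: δ = [3.200e-03, 6.400e-03, 3.200e-03, 3.200e-03, 6.400e-03]  ψ = [3, 3, 3, 3, 3]  (obs o_1=0)
t=2: δ = [2.560e-04, 5.760e-04, 5.760e-04, 3.840e-04, 2.560e-04]  ψ = [4, 1, 4, 2, 1]  (obs o_2=4)
t=3: δ = [1.152e-05, 1.728e-05, 7.680e-06, 3.456e-05, 2.304e-05]  ψ = [2, 1, 0, 2, 1]  (obs o_3=1)
backtrack: best end state = 3; path = [3, 4, 2, 3]

path = [3, 4, 2, 3]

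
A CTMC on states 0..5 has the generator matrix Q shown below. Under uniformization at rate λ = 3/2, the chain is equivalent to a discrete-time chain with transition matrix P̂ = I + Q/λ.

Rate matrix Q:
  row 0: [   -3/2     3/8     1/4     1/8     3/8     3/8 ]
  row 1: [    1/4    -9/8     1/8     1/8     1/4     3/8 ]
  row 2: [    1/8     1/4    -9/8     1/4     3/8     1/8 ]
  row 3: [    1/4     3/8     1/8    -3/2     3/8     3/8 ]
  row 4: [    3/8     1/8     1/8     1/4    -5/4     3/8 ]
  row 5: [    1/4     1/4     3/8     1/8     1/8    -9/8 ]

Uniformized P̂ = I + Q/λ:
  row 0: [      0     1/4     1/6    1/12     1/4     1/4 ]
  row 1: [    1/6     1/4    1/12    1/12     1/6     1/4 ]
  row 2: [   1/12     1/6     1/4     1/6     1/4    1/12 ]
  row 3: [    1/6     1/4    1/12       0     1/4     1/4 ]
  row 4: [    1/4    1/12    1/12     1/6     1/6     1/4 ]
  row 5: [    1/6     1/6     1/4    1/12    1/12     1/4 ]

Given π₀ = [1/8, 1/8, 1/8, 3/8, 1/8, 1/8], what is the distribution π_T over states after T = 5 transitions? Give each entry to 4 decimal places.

π = [0.1445, 0.1878, 0.1592, 0.1031, 0.1820, 0.2235]

t=0: π = [0.1250, 0.1250, 0.1250, 0.3750, 0.1250, 0.1250]
t=1: π = [0.1458, 0.2083, 0.1354, 0.0729, 0.2083, 0.2292]
t=2: π = [0.1484, 0.1849, 0.1563, 0.1059, 0.1771, 0.2274]
t=3: π = [0.1437, 0.1885, 0.1596, 0.1023, 0.1819, 0.2240]
t=4: π = [0.1446, 0.1877, 0.1592, 0.1033, 0.1818, 0.2234]
t=5: π = [0.1445, 0.1878, 0.1592, 0.1031, 0.1820, 0.2235]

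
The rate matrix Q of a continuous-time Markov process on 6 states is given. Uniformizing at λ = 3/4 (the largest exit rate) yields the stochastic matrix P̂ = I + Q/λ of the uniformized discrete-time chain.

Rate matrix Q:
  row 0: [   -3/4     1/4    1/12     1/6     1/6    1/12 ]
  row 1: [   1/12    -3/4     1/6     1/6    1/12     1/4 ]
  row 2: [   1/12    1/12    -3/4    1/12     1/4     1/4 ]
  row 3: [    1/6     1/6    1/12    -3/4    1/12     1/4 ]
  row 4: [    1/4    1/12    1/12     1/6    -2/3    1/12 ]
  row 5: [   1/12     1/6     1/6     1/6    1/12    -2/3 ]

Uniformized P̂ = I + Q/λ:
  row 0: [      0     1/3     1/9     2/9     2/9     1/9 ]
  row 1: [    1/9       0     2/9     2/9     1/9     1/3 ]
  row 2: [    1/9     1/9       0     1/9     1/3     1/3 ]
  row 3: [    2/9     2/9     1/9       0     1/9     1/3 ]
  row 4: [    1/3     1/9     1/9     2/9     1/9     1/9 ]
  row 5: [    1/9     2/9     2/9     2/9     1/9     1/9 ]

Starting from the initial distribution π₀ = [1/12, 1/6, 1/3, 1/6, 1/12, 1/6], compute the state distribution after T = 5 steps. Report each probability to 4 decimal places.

t=0: π = [0.0833, 0.1667, 0.3333, 0.1667, 0.0833, 0.1667]
t=1: π = [0.1389, 0.1481, 0.1111, 0.1481, 0.1944, 0.2593]
t=2: π = [0.1553, 0.1708, 0.1440, 0.1770, 0.1512, 0.2016]
t=3: π = [0.1471, 0.1687, 0.1365, 0.1669, 0.1604, 0.2204]
t=4: π = [0.1489, 0.1681, 0.1392, 0.1700, 0.1578, 0.2160]
t=5: π = [0.1485, 0.1684, 0.1383, 0.1690, 0.1586, 0.2172]

π = [0.1485, 0.1684, 0.1383, 0.1690, 0.1586, 0.2172]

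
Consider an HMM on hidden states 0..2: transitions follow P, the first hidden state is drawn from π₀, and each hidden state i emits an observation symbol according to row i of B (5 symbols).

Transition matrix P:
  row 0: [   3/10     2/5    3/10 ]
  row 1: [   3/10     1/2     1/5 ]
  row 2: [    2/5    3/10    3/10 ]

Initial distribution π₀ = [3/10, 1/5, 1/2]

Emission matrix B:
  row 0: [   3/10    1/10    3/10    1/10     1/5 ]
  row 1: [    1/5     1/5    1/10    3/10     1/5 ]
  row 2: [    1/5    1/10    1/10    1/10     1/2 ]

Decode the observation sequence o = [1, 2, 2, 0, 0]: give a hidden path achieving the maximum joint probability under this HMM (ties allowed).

path = [2, 0, 0, 0, 0]

t=0: δ = [3.000e-02, 4.000e-02, 5.000e-02]  (obs o_0=1)
t=1: δ = [6.000e-03, 2.000e-03, 1.500e-03]  ψ = [2, 1, 2]  (obs o_1=2)
t=2: δ = [5.400e-04, 2.400e-04, 1.800e-04]  ψ = [0, 0, 0]  (obs o_2=2)
t=3: δ = [4.860e-05, 4.320e-05, 3.240e-05]  ψ = [0, 0, 0]  (obs o_3=0)
t=4: δ = [4.374e-06, 4.320e-06, 2.916e-06]  ψ = [0, 1, 0]  (obs o_4=0)
backtrack: best end state = 0; path = [2, 0, 0, 0, 0]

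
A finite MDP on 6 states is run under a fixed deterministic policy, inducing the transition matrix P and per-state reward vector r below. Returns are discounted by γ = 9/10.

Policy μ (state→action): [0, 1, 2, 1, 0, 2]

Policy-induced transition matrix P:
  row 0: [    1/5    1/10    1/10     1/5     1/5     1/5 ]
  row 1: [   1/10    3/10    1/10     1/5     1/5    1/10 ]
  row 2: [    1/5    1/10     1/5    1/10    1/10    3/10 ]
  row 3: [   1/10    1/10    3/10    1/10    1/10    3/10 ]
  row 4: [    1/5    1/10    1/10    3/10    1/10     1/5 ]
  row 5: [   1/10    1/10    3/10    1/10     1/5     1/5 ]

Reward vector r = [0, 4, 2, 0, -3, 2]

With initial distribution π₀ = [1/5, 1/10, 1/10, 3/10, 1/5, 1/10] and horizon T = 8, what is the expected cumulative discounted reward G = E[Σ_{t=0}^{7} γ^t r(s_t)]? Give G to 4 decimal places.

t=0: π = [0.2000, 0.1000, 0.1000, 0.3000, 0.2000, 0.1000], E[r] = 0.2000, γ^t·E[r] = 0.200000, running G = 0.200000
t=1: π = [0.1500, 0.1200, 0.1900, 0.1700, 0.1400, 0.2300], E[r] = 0.9000, γ^t·E[r] = 0.810000, running G = 1.010000
t=2: π = [0.1480, 0.1240, 0.1990, 0.1550, 0.1500, 0.2240], E[r] = 0.8920, γ^t·E[r] = 0.722520, running G = 1.732520
t=3: π = [0.1497, 0.1248, 0.1957, 0.1572, 0.1496, 0.2230], E[r] = 0.8878, γ^t·E[r] = 0.647206, running G = 2.379726
t=4: π = [0.1495, 0.1250, 0.1956, 0.1574, 0.1498, 0.2228], E[r] = 0.8874, γ^t·E[r] = 0.582243, running G = 2.961969
t=5: π = [0.1495, 0.1250, 0.1956, 0.1574, 0.1497, 0.2228], E[r] = 0.8876, γ^t·E[r] = 0.524110, running G = 3.486079
t=6: π = [0.1495, 0.1250, 0.1956, 0.1574, 0.1497, 0.2228], E[r] = 0.8876, γ^t·E[r] = 0.471711, running G = 3.957791
t=7: π = [0.1495, 0.1250, 0.1956, 0.1574, 0.1497, 0.2228], E[r] = 0.8876, γ^t·E[r] = 0.424542, running G = 4.382332

G = 4.3823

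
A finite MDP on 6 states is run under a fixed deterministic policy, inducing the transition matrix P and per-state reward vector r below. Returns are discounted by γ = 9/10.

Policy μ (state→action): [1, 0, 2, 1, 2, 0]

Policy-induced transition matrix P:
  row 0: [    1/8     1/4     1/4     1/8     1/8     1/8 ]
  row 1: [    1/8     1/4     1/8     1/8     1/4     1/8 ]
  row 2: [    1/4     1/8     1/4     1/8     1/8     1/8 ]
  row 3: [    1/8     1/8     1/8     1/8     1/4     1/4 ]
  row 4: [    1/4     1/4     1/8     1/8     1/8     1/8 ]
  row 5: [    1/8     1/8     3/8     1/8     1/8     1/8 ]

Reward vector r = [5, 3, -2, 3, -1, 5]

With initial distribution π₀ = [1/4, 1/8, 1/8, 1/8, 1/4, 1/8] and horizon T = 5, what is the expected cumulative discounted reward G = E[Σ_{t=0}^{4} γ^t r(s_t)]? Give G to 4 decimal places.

G = 8.1400

t=0: π = [0.2500, 0.1250, 0.1250, 0.1250, 0.2500, 0.1250], E[r] = 2.1250, γ^t·E[r] = 2.125000, running G = 2.125000
t=1: π = [0.1719, 0.2031, 0.2031, 0.1250, 0.1563, 0.1406], E[r] = 1.9844, γ^t·E[r] = 1.785938, running G = 3.910938
t=2: π = [0.1699, 0.1914, 0.2070, 0.1250, 0.1660, 0.1406], E[r] = 1.9219, γ^t·E[r] = 1.556719, running G = 5.467656
t=3: π = [0.1716, 0.1909, 0.2073, 0.1250, 0.1646, 0.1406], E[r] = 1.9299, γ^t·E[r] = 1.406920, running G = 6.874576
t=4: π = [0.1715, 0.1909, 0.2075, 0.1250, 0.1645, 0.1406], E[r] = 1.9286, γ^t·E[r] = 1.265387, running G = 8.139964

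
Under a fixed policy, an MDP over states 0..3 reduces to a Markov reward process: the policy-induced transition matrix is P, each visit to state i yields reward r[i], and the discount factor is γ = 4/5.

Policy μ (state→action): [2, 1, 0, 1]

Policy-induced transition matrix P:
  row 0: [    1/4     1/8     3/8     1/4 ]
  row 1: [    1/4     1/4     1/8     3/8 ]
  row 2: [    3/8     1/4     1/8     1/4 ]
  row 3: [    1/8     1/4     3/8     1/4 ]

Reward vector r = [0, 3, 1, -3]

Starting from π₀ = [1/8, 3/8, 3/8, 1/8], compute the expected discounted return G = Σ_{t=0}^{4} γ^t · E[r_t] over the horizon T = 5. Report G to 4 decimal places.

t=0: π = [0.1250, 0.3750, 0.3750, 0.1250], E[r] = 1.1250, γ^t·E[r] = 1.125000, running G = 1.125000
t=1: π = [0.2813, 0.2344, 0.1875, 0.2969], E[r] = 0.0000, γ^t·E[r] = 0.000000, running G = 1.125000
t=2: π = [0.2363, 0.2148, 0.2695, 0.2793], E[r] = 0.0762, γ^t·E[r] = 0.048750, running G = 1.173750
t=3: π = [0.2488, 0.2205, 0.2539, 0.2769], E[r] = 0.0847, γ^t·E[r] = 0.043375, running G = 1.217125
t=4: π = [0.2471, 0.2189, 0.2564, 0.2776], E[r] = 0.0804, γ^t·E[r] = 0.032950, running G = 1.250075

G = 1.2501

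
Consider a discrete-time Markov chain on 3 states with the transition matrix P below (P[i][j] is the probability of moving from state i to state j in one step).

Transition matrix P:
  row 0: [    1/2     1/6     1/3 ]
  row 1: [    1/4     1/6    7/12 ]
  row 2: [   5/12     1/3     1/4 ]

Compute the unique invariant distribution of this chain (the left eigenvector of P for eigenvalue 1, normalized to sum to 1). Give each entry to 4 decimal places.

Balance equations π_j = Σ_i π_i·P[i][j]:
  π_0 = 1/2·π_0 + 1/4·π_1 + 5/12·π_2
  π_1 = 1/6·π_0 + 1/6·π_1 + 1/3·π_2
  normalize: π_0 + π_1 + π_2 = 1
Solving the linear system gives exactly π = [31/75, 17/75, 9/25].

π = [0.4133, 0.2267, 0.3600]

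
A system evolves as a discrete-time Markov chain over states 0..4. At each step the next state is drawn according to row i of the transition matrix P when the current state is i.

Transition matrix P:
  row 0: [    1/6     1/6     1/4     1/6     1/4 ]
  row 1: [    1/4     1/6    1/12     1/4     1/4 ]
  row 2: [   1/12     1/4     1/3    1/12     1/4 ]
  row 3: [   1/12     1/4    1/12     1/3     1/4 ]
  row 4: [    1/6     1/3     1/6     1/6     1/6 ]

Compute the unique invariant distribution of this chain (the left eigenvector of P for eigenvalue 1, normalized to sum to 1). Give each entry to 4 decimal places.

π = [0.1549, 0.2366, 0.1712, 0.2065, 0.2308]

Balance equations π_j = Σ_i π_i·P[i][j]:
  π_0 = 1/6·π_0 + 1/4·π_1 + 1/12·π_2 + 1/12·π_3 + 1/6·π_4
  π_1 = 1/6·π_0 + 1/6·π_1 + 1/4·π_2 + 1/4·π_3 + 1/3·π_4
  π_2 = 1/4·π_0 + 1/12·π_1 + 1/3·π_2 + 1/12·π_3 + 1/6·π_4
  π_3 = 1/6·π_0 + 1/4·π_1 + 1/12·π_2 + 1/3·π_3 + 1/6·π_4
  normalize: π_0 + π_1 + π_2 + π_3 + π_4 = 1
Solving the linear system gives exactly π = [292/1885, 446/1885, 968/5655, 1168/5655, 3/13].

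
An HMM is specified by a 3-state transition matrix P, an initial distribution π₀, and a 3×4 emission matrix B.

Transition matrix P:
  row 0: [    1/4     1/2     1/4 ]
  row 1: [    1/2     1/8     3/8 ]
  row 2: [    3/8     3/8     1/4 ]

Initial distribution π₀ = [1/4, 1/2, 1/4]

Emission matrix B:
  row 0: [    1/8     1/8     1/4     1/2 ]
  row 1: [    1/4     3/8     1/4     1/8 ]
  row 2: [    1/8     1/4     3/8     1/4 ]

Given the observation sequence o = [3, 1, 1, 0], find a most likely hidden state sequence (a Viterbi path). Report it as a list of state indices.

t=0: δ = [1.250e-01, 6.250e-02, 6.250e-02]  (obs o_0=3)
t=1: δ = [3.906e-03, 2.344e-02, 7.812e-03]  ψ = [0, 0, 0]  (obs o_1=1)
t=2: δ = [1.465e-03, 1.099e-03, 2.197e-03]  ψ = [1, 1, 1]  (obs o_2=1)
t=3: δ = [1.030e-04, 2.060e-04, 6.866e-05]  ψ = [2, 2, 2]  (obs o_3=0)
backtrack: best end state = 1; path = [0, 1, 2, 1]

path = [0, 1, 2, 1]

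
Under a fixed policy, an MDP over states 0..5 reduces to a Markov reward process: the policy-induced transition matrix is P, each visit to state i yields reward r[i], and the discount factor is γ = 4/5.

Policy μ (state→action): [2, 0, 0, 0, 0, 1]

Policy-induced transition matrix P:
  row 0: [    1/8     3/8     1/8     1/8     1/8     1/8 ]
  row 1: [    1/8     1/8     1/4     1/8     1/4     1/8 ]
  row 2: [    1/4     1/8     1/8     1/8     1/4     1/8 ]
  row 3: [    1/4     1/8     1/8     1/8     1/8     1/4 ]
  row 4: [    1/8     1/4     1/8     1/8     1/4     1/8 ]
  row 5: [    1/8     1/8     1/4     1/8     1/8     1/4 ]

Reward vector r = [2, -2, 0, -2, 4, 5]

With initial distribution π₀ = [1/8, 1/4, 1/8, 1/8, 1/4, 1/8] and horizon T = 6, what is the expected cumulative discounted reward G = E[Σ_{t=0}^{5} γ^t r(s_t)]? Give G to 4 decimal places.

G = 4.5585

t=0: π = [0.1250, 0.2500, 0.1250, 0.1250, 0.2500, 0.1250], E[r] = 1.1250, γ^t·E[r] = 1.125000, running G = 1.125000
t=1: π = [0.1563, 0.1875, 0.1719, 0.1250, 0.2031, 0.1563], E[r] = 1.2813, γ^t·E[r] = 1.025000, running G = 2.150000
t=2: π = [0.1621, 0.1895, 0.1680, 0.1250, 0.1953, 0.1602], E[r] = 1.2773, γ^t·E[r] = 0.817500, running G = 2.967500
t=3: π = [0.1616, 0.1899, 0.1687, 0.1250, 0.1941, 0.1606], E[r] = 1.2729, γ^t·E[r] = 0.651750, running G = 3.619250
t=4: π = [0.1617, 0.1897, 0.1688, 0.1250, 0.1941, 0.1607], E[r] = 1.2740, γ^t·E[r] = 0.521825, running G = 4.141075
t=5: π = [0.1617, 0.1897, 0.1688, 0.1250, 0.1941, 0.1607], E[r] = 1.2739, γ^t·E[r] = 0.417443, running G = 4.558518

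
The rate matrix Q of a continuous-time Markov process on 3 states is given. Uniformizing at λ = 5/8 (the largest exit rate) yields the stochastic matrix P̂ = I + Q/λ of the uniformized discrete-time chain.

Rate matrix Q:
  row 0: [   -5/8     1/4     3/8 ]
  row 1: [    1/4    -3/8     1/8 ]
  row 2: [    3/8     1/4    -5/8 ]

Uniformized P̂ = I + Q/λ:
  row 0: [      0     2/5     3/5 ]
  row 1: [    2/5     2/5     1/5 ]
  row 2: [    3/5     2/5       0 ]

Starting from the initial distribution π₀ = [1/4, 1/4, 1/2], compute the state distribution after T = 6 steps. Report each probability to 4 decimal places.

π = [0.3192, 0.4000, 0.2808]

t=0: π = [0.2500, 0.2500, 0.5000]
t=1: π = [0.4000, 0.4000, 0.2000]
t=2: π = [0.2800, 0.4000, 0.3200]
t=3: π = [0.3520, 0.4000, 0.2480]
t=4: π = [0.3088, 0.4000, 0.2912]
t=5: π = [0.3347, 0.4000, 0.2653]
t=6: π = [0.3192, 0.4000, 0.2808]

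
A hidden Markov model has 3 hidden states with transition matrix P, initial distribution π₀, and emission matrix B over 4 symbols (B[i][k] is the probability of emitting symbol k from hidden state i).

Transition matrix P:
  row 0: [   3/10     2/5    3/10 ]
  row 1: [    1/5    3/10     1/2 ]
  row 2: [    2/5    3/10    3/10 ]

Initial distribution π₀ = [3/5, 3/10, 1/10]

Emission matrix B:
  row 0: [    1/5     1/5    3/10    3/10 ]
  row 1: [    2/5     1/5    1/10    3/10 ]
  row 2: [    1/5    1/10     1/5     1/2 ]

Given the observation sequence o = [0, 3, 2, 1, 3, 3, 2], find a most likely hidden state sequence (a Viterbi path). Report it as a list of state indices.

t=0: δ = [1.200e-01, 1.200e-01, 2.000e-02]  (obs o_0=0)
t=1: δ = [1.080e-02, 1.440e-02, 3.000e-02]  ψ = [0, 0, 1]  (obs o_1=3)
t=2: δ = [3.600e-03, 9.000e-04, 1.800e-03]  ψ = [2, 2, 2]  (obs o_2=2)
t=3: δ = [2.160e-04, 2.880e-04, 1.080e-04]  ψ = [0, 0, 0]  (obs o_3=1)
t=4: δ = [1.944e-05, 2.592e-05, 7.200e-05]  ψ = [0, 0, 1]  (obs o_4=3)
t=5: δ = [8.640e-06, 6.480e-06, 1.080e-05]  ψ = [2, 2, 2]  (obs o_5=3)
t=6: δ = [1.296e-06, 3.456e-07, 6.480e-07]  ψ = [2, 0, 1]  (obs o_6=2)
backtrack: best end state = 0; path = [1, 2, 0, 1, 2, 2, 0]

path = [1, 2, 0, 1, 2, 2, 0]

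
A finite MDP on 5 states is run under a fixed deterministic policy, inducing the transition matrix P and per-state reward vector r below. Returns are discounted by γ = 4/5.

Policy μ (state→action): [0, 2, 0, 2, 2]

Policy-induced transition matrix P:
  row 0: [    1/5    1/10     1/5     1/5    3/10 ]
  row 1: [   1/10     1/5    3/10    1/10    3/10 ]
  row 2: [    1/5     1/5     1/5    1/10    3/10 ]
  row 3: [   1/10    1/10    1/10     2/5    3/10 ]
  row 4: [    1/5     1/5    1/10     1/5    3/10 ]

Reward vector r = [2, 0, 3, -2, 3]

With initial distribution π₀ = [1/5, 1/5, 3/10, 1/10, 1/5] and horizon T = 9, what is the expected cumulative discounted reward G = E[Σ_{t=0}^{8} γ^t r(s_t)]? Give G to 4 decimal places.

G = 6.2080

t=0: π = [0.2000, 0.2000, 0.3000, 0.1000, 0.2000], E[r] = 1.7000, γ^t·E[r] = 1.700000, running G = 1.700000
t=1: π = [0.1700, 0.1700, 0.1900, 0.1700, 0.3000], E[r] = 1.4700, γ^t·E[r] = 1.176000, running G = 2.876000
t=2: π = [0.1660, 0.1660, 0.1700, 0.1980, 0.3000], E[r] = 1.3460, γ^t·E[r] = 0.861440, running G = 3.737440
t=3: π = [0.1636, 0.1636, 0.1668, 0.2060, 0.3000], E[r] = 1.3156, γ^t·E[r] = 0.673587, running G = 4.411027
t=4: π = [0.1630, 0.1630, 0.1658, 0.2082, 0.3000], E[r] = 1.3070, γ^t·E[r] = 0.535364, running G = 4.946391
t=5: π = [0.1629, 0.1629, 0.1655, 0.2088, 0.3000], E[r] = 1.3047, γ^t·E[r] = 0.427531, running G = 5.373921
t=6: π = [0.1628, 0.1628, 0.1654, 0.2089, 0.3000], E[r] = 1.3041, γ^t·E[r] = 0.341858, running G = 5.715779
t=7: π = [0.1628, 0.1628, 0.1654, 0.2090, 0.3000], E[r] = 1.3039, γ^t·E[r] = 0.273450, running G = 5.989229
t=8: π = [0.1628, 0.1628, 0.1654, 0.2090, 0.3000], E[r] = 1.3039, γ^t·E[r] = 0.218752, running G = 6.207982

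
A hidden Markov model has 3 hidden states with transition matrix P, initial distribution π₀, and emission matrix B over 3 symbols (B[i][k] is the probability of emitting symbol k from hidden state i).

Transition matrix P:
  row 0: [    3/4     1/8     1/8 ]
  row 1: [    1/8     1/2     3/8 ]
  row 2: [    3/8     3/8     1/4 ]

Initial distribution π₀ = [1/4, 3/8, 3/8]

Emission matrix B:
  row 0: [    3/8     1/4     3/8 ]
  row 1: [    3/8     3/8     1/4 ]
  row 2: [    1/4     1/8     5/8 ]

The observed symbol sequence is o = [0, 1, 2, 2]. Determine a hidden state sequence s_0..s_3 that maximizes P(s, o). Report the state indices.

t=0: δ = [9.375e-02, 1.406e-01, 9.375e-02]  (obs o_0=0)
t=1: δ = [1.758e-02, 2.637e-02, 6.592e-03]  ψ = [0, 1, 1]  (obs o_1=1)
t=2: δ = [4.944e-03, 3.296e-03, 6.180e-03]  ψ = [0, 1, 1]  (obs o_2=2)
t=3: δ = [1.390e-03, 5.794e-04, 9.656e-04]  ψ = [0, 2, 2]  (obs o_3=2)
backtrack: best end state = 0; path = [0, 0, 0, 0]

path = [0, 0, 0, 0]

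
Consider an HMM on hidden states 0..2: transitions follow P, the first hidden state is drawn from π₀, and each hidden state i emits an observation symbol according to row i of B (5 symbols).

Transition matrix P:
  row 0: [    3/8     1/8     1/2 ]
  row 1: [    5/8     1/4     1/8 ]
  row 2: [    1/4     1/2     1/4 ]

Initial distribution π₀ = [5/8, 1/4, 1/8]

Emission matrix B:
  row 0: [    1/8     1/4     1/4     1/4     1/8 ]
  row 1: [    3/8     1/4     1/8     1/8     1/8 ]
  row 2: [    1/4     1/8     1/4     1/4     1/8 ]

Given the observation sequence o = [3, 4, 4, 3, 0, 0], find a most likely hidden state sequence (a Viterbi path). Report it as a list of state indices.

path = [0, 2, 1, 0, 2, 1]

t=0: δ = [1.562e-01, 3.125e-02, 3.125e-02]  (obs o_0=3)
t=1: δ = [7.324e-03, 2.441e-03, 9.766e-03]  ψ = [0, 0, 0]  (obs o_1=4)
t=2: δ = [3.433e-04, 6.104e-04, 4.578e-04]  ψ = [0, 2, 0]  (obs o_2=4)
t=3: δ = [9.537e-05, 2.861e-05, 4.292e-05]  ψ = [1, 2, 0]  (obs o_3=3)
t=4: δ = [4.470e-06, 8.047e-06, 1.192e-05]  ψ = [0, 2, 0]  (obs o_4=0)
t=5: δ = [6.286e-07, 2.235e-06, 7.451e-07]  ψ = [1, 2, 2]  (obs o_5=0)
backtrack: best end state = 1; path = [0, 2, 1, 0, 2, 1]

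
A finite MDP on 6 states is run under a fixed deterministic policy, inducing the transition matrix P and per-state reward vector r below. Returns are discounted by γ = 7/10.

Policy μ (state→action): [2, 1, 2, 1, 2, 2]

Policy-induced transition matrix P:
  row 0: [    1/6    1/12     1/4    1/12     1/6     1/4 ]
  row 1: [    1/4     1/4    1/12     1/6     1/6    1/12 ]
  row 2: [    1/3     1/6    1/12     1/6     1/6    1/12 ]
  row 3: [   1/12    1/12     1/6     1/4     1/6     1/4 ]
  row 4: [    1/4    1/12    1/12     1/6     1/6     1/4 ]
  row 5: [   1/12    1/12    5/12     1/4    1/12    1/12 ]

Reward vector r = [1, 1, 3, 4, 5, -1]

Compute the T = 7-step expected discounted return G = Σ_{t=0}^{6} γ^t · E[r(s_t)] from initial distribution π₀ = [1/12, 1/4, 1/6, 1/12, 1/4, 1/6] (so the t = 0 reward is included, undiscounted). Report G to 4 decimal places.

G = 6.7249

t=0: π = [0.0833, 0.2500, 0.1667, 0.0833, 0.2500, 0.1667], E[r] = 2.2500, γ^t·E[r] = 2.250000, running G = 2.250000
t=1: π = [0.2153, 0.1389, 0.1597, 0.1806, 0.1528, 0.1528], E[r] = 2.1667, γ^t·E[r] = 1.516667, running G = 3.766667
t=2: π = [0.1898, 0.1198, 0.1852, 0.1765, 0.1539, 0.1748], E[r] = 2.1661, γ^t·E[r] = 1.061383, running G = 4.828050
t=3: π = [0.1911, 0.1187, 0.1879, 0.1801, 0.1521, 0.1700], E[r] = 2.1846, γ^t·E[r] = 0.749303, running G = 5.577353
t=4: π = [0.1914, 0.1188, 0.1869, 0.1799, 0.1525, 0.1705], E[r] = 2.1824, γ^t·E[r] = 0.523994, running G = 6.101348
t=5: π = [0.1912, 0.1187, 0.1871, 0.1799, 0.1525, 0.1706], E[r] = 2.1825, γ^t·E[r] = 0.366808, running G = 6.468155
t=6: π = [0.1912, 0.1187, 0.1871, 0.1799, 0.1524, 0.1706], E[r] = 2.1826, γ^t·E[r] = 0.256778, running G = 6.724933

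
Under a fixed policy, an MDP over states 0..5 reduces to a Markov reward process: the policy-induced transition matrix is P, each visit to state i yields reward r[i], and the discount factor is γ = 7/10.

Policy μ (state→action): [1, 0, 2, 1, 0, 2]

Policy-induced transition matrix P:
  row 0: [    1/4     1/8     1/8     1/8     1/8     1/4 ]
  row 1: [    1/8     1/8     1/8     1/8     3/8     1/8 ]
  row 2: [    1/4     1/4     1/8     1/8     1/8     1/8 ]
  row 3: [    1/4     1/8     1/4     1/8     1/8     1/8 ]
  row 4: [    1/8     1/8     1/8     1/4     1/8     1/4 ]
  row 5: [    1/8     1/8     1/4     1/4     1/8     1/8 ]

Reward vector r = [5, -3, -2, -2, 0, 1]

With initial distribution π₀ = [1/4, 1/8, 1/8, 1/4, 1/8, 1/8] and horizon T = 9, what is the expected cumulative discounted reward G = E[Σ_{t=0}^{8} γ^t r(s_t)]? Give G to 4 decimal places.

t=0: π = [0.2500, 0.1250, 0.1250, 0.2500, 0.1250, 0.1250], E[r] = 0.2500, γ^t·E[r] = 0.250000, running G = 0.250000
t=1: π = [0.2031, 0.1406, 0.1719, 0.1563, 0.1563, 0.1719], E[r] = 0.1094, γ^t·E[r] = 0.076563, running G = 0.326563
t=2: π = [0.1914, 0.1465, 0.1660, 0.1660, 0.1602, 0.1699], E[r] = 0.0234, γ^t·E[r] = 0.011484, running G = 0.338047
t=3: π = [0.1904, 0.1458, 0.1670, 0.1663, 0.1616, 0.1689], E[r] = 0.0173, γ^t·E[r] = 0.005946, running G = 0.343992
t=4: π = [0.1905, 0.1459, 0.1669, 0.1663, 0.1614, 0.1690], E[r] = 0.0172, γ^t·E[r] = 0.004140, running G = 0.348132
t=5: π = [0.1905, 0.1459, 0.1669, 0.1663, 0.1615, 0.1690], E[r] = 0.0173, γ^t·E[r] = 0.002901, running G = 0.351033
t=6: π = [0.1905, 0.1459, 0.1669, 0.1663, 0.1615, 0.1690], E[r] = 0.0173, γ^t·E[r] = 0.002031, running G = 0.353064
t=7: π = [0.1905, 0.1459, 0.1669, 0.1663, 0.1615, 0.1690], E[r] = 0.0173, γ^t·E[r] = 0.001421, running G = 0.354485
t=8: π = [0.1905, 0.1459, 0.1669, 0.1663, 0.1615, 0.1690], E[r] = 0.0173, γ^t·E[r] = 0.000995, running G = 0.355480

G = 0.3555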